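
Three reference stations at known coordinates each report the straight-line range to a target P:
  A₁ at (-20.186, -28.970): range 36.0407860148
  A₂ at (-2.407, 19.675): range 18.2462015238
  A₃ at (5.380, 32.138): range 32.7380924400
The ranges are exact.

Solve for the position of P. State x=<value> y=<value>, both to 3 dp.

eq1: (x + 20.186)² + (y + 28.970)² = 36.0407860148²
eq2: (x + 2.407)² + (y − 19.675)² = 18.2462015238²
eq3: (x − 5.380)² + (y − 32.138)² = 32.7380924400²
eq2−eq1, eq2−eq3 (x²,y² cancel):
  -35.558·x − 97.290·y = -112.178165
  15.574·x + 24.926·y = -69.962657
det = -35.558·24.926 − -97.290·15.574 = 628.875752
x = (-112.178165·24.926 − -97.290·-69.962657) / 628.875752 = -15.269820
y = (-35.558·-69.962657 − -112.178165·15.574) / 628.875752 = 6.733913

x=-15.270 y=6.734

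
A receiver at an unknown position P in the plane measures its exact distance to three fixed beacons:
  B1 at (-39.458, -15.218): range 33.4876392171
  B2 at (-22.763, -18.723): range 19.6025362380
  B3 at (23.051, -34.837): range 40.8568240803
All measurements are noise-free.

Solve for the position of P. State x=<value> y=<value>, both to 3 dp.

x=-6.965 y=-7.118

eq1: (x + 39.458)² + (y + 15.218)² = 33.4876392171²
eq2: (x + 22.763)² + (y + 18.723)² = 19.6025362380²
eq3: (x − 23.051)² + (y + 34.837)² = 40.8568240803²
eq2−eq1, eq2−eq3 (x²,y² cancel):
  -33.390·x + 7.010·y = 182.653837
  91.628·x − 32.228·y = -408.760375
det = -33.390·-32.228 − 7.010·91.628 = 433.780640
x = (182.653837·-32.228 − 7.010·-408.760375) / 433.780640 = -6.964713
y = (-33.390·-408.760375 − 182.653837·91.628) / 433.780640 = -7.118107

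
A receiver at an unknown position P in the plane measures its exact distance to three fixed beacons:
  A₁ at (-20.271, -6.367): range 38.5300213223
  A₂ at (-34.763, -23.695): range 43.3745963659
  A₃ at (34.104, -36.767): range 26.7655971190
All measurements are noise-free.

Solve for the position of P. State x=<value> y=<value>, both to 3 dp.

eq1: (x + 20.271)² + (y + 6.367)² = 38.5300213223²
eq2: (x + 34.763)² + (y + 23.695)² = 43.3745963659²
eq3: (x − 34.104)² + (y + 36.767)² = 26.7655971190²
eq1−eq3, eq1−eq2 (x²,y² cancel):
  108.750·x − 60.800·y = 2831.608329
  -28.984·x − 34.656·y = 921.673997
det = 108.750·-34.656 − -60.800·-28.984 = -5531.067200
x = (2831.608329·-34.656 − -60.800·921.673997) / -5531.067200 = 7.610546
y = (108.750·921.673997 − 2831.608329·-28.984) / -5531.067200 = -32.959893

x=7.611 y=-32.960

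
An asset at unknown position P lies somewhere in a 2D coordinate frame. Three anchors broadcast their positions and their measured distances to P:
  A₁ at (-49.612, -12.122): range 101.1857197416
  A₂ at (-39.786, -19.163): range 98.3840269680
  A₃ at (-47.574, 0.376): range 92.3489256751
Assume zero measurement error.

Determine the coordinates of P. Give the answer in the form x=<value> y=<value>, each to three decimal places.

x=30.535 y=49.644

eq1: (x + 49.612)² + (y + 12.122)² = 101.1857197416²
eq2: (x + 39.786)² + (y + 19.163)² = 98.3840269680²
eq3: (x + 47.574)² + (y − 0.376)² = 92.3489256751²
eq2−eq1, eq2−eq3 (x²,y² cancel):
  -19.652·x + 14.082·y = 99.013946
  -15.576·x + 39.078·y = 1464.373176
det = -19.652·39.078 − 14.082·-15.576 = -548.619624
x = (99.013946·39.078 − 14.082·1464.373176) / -548.619624 = 30.534883
y = (-19.652·1464.373176 − 99.013946·-15.576) / -548.619624 = 49.643905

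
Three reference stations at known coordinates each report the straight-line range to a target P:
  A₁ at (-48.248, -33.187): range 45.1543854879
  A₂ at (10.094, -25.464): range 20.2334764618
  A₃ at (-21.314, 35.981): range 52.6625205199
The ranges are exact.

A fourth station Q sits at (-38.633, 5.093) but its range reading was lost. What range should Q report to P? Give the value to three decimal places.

37.282

eq1: (x + 48.248)² + (y + 33.187)² = 45.1543854879²
eq2: (x − 10.094)² + (y + 25.464)² = 20.2334764618²
eq3: (x + 21.314)² + (y − 35.981)² = 52.6625205199²
eq2−eq1, eq2−eq3 (x²,y² cancel):
  -116.684·x − 15.446·y = 1049.417382
  -62.816·x + 122.890·y = -1365.332673
det = -116.684·122.890 − -15.446·-62.816 = -15309.552696
x = (1049.417382·122.890 − -15.446·-1365.332673) / -15309.552696 = -7.046187
y = (-116.684·-1365.332673 − 1049.417382·-62.816) / -15309.552696 = -14.711905
|P − Q| = √((-7.046187 − -38.633)² + (-14.711905 − 5.093)²) = 37.282181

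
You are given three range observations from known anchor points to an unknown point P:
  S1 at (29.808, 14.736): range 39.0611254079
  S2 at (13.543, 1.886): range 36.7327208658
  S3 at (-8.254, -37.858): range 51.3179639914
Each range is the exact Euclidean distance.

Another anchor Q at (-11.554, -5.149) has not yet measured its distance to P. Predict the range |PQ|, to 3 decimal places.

eq1: (x − 29.808)² + (y − 14.736)² = 39.0611254079²
eq2: (x − 13.543)² + (y − 1.886)² = 36.7327208658²
eq3: (x + 8.254)² + (y + 37.858)² = 51.3179639914²
eq3−eq1, eq3−eq2 (x²,y² cancel):
  76.124·x + 105.188·y = 712.071790
  43.594·x + 79.488·y = -30.146189
det = 76.124·79.488 − 105.188·43.594 = 1465.378840
x = (712.071790·79.488 − 105.188·-30.146189) / 1465.378840 = 40.789575
y = (76.124·-30.146189 − 712.071790·43.594) / 1465.378840 = -22.749684
|P − Q| = √((40.789575 − -11.554)² + (-22.749684 − -5.149)²) = 55.223491

55.223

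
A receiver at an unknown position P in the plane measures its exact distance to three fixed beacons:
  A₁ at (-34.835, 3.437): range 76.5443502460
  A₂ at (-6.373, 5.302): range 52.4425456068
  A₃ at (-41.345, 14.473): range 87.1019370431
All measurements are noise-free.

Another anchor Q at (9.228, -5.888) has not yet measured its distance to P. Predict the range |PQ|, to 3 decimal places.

33.245

eq1: (x + 34.835)² + (y − 3.437)² = 76.5443502460²
eq2: (x + 6.373)² + (y − 5.302)² = 52.4425456068²
eq3: (x + 41.345)² + (y − 14.473)² = 87.1019370431²
eq1−eq3, eq1−eq2 (x²,y² cancel):
  -13.020·x + 22.072·y = -1034.123322
  56.924·x + 3.730·y = 1952.253104
det = -13.020·3.730 − 22.072·56.924 = -1304.991128
x = (-1034.123322·3.730 − 22.072·1952.253104) / -1304.991128 = 35.975272
y = (-13.020·1952.253104 − -1034.123322·56.924) / -1304.991128 = -25.630903
|P − Q| = √((35.975272 − 9.228)² + (-25.630903 − -5.888)²) = 33.244530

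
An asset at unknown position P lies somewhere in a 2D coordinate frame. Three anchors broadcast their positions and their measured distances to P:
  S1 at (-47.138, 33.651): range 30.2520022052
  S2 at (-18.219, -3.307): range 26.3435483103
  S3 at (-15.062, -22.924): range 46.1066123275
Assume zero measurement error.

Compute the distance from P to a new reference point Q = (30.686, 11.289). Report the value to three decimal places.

50.871

eq1: (x + 47.138)² + (y − 33.651)² = 30.2520022052²
eq2: (x + 18.219)² + (y + 3.307)² = 26.3435483103²
eq3: (x + 15.062)² + (y + 22.924)² = 46.1066123275²
eq1−eq3, eq1−eq2 (x²,y² cancel):
  64.152·x − 113.150·y = -3812.643288
  57.838·x − 73.916·y = -2790.311535
det = 64.152·-73.916 − -113.150·57.838 = 1802.510468
x = (-3812.643288·-73.916 − -113.150·-2790.311535) / 1802.510468 = -18.811768
y = (64.152·-2790.311535 − -3812.643288·57.838) / 1802.510468 = 23.029878
|P − Q| = √((-18.811768 − 30.686)² + (23.029878 − 11.289)²) = 50.871183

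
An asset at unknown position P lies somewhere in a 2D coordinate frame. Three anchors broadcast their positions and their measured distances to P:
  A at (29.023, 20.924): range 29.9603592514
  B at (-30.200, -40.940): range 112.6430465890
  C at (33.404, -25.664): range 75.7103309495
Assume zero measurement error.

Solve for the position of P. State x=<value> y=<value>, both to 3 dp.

eq1: (x − 29.023)² + (y − 20.924)² = 29.9603592514²
eq2: (x + 30.200)² + (y + 40.940)² = 112.6430465890²
eq3: (x − 33.404)² + (y + 25.664)² = 75.7103309495²
eq1−eq3, eq1−eq2 (x²,y² cancel):
  8.762·x − 93.176·y = -4340.111279
  -118.446·x − 123.728·y = -10482.857523
det = 8.762·-123.728 − -93.176·-118.446 = -12120.429232
x = (-4340.111279·-123.728 − -93.176·-10482.857523) / -12120.429232 = 36.282333
y = (8.762·-10482.857523 − -4340.111279·-118.446) / -12120.429232 = 49.991597

x=36.282 y=49.992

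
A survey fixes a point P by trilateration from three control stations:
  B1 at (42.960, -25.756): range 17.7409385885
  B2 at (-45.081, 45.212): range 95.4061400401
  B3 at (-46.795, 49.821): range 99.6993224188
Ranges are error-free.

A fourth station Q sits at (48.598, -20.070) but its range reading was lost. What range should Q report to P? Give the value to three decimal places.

eq1: (x − 42.960)² + (y + 25.756)² = 17.7409385885²
eq2: (x + 45.081)² + (y − 45.212)² = 95.4061400401²
eq3: (x + 46.795)² + (y − 49.821)² = 99.6993224188²
eq3−eq1, eq3−eq2 (x²,y² cancel):
  179.510·x − 151.154·y = 7462.243059
  3.428·x − 9.218·y = 242.140772
det = 179.510·-9.218 − -151.154·3.428 = -1136.567268
x = (7462.243059·-9.218 − -151.154·242.140772) / -1136.567268 = 28.318966
y = (179.510·242.140772 − 7462.243059·3.428) / -1136.567268 = -15.736966
|P − Q| = √((28.318966 − 48.598)² + (-15.736966 − -20.070)²) = 20.736788

20.737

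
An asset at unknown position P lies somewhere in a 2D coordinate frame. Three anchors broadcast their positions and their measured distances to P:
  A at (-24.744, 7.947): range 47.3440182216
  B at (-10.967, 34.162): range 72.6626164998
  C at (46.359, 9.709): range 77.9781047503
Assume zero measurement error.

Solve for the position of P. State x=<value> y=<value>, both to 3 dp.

eq1: (x + 24.744)² + (y − 7.947)² = 47.3440182216²
eq2: (x + 10.967)² + (y − 34.162)² = 72.6626164998²
eq3: (x − 46.359)² + (y − 9.709)² = 77.9781047503²
eq3−eq1, eq3−eq2 (x²,y² cancel):
  -142.206·x − 3.524·y = 2271.127542
  -114.652·x + 48.906·y = -155.375245
det = -142.206·48.906 − -3.524·-114.652 = -7358.760284
x = (2271.127542·48.906 − -3.524·-155.375245) / -7358.760284 = -15.019408
y = (-142.206·-155.375245 − 2271.127542·-114.652) / -7358.760284 = -38.387527

x=-15.019 y=-38.388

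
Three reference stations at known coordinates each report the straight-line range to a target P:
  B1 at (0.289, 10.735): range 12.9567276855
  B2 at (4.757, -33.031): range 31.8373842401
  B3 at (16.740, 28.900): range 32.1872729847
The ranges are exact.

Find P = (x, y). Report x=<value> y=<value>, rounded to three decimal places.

x=5.335 y=-1.199

eq1: (x − 0.289)² + (y − 10.735)² = 12.9567276855²
eq2: (x − 4.757)² + (y + 33.031)² = 31.8373842401²
eq3: (x − 16.740)² + (y − 28.900)² = 32.1872729847²
eq2−eq3, eq2−eq1 (x²,y² cancel):
  23.966·x + 123.862·y = -20.639917
  -8.936·x + 87.532·y = -152.610021
det = 23.966·87.532 − 123.862·-8.936 = 3204.622744
x = (-20.639917·87.532 − 123.862·-152.610021) / 3204.622744 = 5.334771
y = (23.966·-152.610021 − -20.639917·-8.936) / 3204.622744 = -1.198859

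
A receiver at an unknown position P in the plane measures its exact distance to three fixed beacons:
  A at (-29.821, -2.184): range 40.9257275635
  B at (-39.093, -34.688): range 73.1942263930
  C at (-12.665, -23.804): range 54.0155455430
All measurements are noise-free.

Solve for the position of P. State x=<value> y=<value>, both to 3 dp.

eq1: (x + 29.821)² + (y + 2.184)² = 40.9257275635²
eq2: (x + 39.093)² + (y + 34.688)² = 73.1942263930²
eq3: (x + 12.665)² + (y + 23.804)² = 54.0155455430²
eq1−eq3, eq1−eq2 (x²,y² cancel):
  34.312·x − 43.240·y = -1409.793240
  -18.544·x − 65.008·y = -1845.021505
det = 34.312·-65.008 − -43.240·-18.544 = -3032.397056
x = (-1409.793240·-65.008 − -43.240·-1845.021505) / -3032.397056 = -3.914101
y = (34.312·-1845.021505 − -1409.793240·-18.544) / -3032.397056 = 29.497979

x=-3.914 y=29.498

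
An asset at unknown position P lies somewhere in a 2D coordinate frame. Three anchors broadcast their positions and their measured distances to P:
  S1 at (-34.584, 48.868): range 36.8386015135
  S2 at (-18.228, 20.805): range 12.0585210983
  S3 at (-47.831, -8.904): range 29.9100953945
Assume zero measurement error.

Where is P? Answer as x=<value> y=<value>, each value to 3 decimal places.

eq1: (x + 34.584)² + (y − 48.868)² = 36.8386015135²
eq2: (x + 18.228)² + (y − 20.805)² = 12.0585210983²
eq3: (x + 47.831)² + (y + 8.904)² = 29.9100953945²
eq1−eq2, eq1−eq3 (x²,y² cancel):
  32.712·x − 56.126·y = -1607.351841
  -26.494·x − 115.544·y = -754.579948
det = 32.712·-115.544 − -56.126·-26.494 = -5266.677572
x = (-1607.351841·-115.544 − -56.126·-754.579948) / -5266.677572 = -27.221774
y = (32.712·-754.579948 − -1607.351841·-26.494) / -5266.677572 = 12.772568

x=-27.222 y=12.773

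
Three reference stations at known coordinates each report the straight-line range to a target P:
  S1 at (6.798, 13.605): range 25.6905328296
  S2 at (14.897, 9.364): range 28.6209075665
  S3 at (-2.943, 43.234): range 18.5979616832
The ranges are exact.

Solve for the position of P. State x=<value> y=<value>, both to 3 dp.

x=14.899 y=37.985

eq1: (x − 6.798)² + (y − 13.605)² = 25.6905328296²
eq2: (x − 14.897)² + (y − 9.364)² = 28.6209075665²
eq3: (x + 2.943)² + (y − 43.234)² = 18.5979616832²
eq3−eq2, eq3−eq1 (x²,y² cancel):
  35.680·x − 67.740·y = -2041.507071
  19.482·x − 59.258·y = -1960.650474
det = 35.680·-59.258 − -67.740·19.482 = -794.614760
x = (-2041.507071·-59.258 − -67.740·-1960.650474) / -794.614760 = 14.898839
y = (35.680·-1960.650474 − -2041.507071·19.482) / -794.614760 = 37.984908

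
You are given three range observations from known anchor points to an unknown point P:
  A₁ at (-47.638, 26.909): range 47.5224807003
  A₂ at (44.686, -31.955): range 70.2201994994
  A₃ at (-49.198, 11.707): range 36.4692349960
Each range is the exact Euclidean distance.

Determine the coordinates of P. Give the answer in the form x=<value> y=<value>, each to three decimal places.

x=-23.152 y=-13.820

eq1: (x + 47.638)² + (y − 26.909)² = 47.5224807003²
eq2: (x − 44.686)² + (y + 31.955)² = 70.2201994994²
eq3: (x + 49.198)² + (y − 11.707)² = 36.4692349960²
eq3−eq2, eq3−eq1 (x²,y² cancel):
  187.768·x − 87.324·y = -3140.407749
  3.120·x + 30.404·y = -492.404799
det = 187.768·30.404 − -87.324·3.120 = 5981.349152
x = (-3140.407749·30.404 − -87.324·-492.404799) / 5981.349152 = -23.151919
y = (187.768·-492.404799 − -3140.407749·3.120) / 5981.349152 = -13.819590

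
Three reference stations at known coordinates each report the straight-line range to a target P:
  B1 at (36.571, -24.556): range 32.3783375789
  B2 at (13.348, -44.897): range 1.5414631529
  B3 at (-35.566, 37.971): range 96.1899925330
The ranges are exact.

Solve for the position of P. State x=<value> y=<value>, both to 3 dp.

eq1: (x − 36.571)² + (y + 24.556)² = 32.3783375789²
eq2: (x − 13.348)² + (y + 44.897)² = 1.5414631529²
eq3: (x + 35.566)² + (y − 37.971)² = 96.1899925330²
eq1−eq2, eq1−eq3 (x²,y² cancel):
  -46.446·x − 40.682·y = 1299.455172
  -144.274·x + 125.054·y = -7437.855899
det = -46.446·125.054 − -40.682·-144.274 = -11677.612952
x = (1299.455172·125.054 − -40.682·-7437.855899) / -11677.612952 = 11.996012
y = (-46.446·-7437.855899 − 1299.455172·-144.274) / -11677.612952 = -45.637431

x=11.996 y=-45.637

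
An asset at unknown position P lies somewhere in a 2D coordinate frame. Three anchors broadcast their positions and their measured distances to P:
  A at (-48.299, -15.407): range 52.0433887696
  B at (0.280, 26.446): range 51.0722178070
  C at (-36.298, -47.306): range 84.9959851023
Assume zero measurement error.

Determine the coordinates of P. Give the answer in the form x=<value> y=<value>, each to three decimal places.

x=-49.769 y=36.616

eq1: (x + 48.299)² + (y + 15.407)² = 52.0433887696²
eq2: (x − 0.280)² + (y − 26.446)² = 51.0722178070²
eq3: (x + 36.298)² + (y + 47.306)² = 84.9959851023²
eq3−eq2, eq3−eq1 (x²,y² cancel):
  73.156·x + 147.504·y = 1760.012928
  -24.002·x + 63.798·y = 3530.569779
det = 73.156·63.798 − 147.504·-24.002 = 8207.597496
x = (1760.012928·63.798 − 147.504·3530.569779) / 8207.597496 = -49.769480
y = (73.156·3530.569779 − 1760.012928·-24.002) / 8207.597496 = 36.615610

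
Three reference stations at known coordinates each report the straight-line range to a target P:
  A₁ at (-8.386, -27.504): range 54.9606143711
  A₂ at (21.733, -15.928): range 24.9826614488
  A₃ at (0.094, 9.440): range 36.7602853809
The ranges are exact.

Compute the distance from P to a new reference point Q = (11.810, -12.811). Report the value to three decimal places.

eq1: (x + 8.386)² + (y + 27.504)² = 54.9606143711²
eq2: (x − 21.733)² + (y + 15.928)² = 24.9826614488²
eq3: (x − 0.094)² + (y − 9.440)² = 36.7602853809²
eq3−eq1, eq3−eq2 (x²,y² cancel):
  -16.960·x − 73.888·y = -931.677975
  43.278·x − 50.736·y = 1364.087245
det = -16.960·-50.736 − -73.888·43.278 = 4058.207424
x = (-931.677975·-50.736 − -73.888·1364.087245) / 4058.207424 = 36.483914
y = (-16.960·1364.087245 − -931.677975·43.278) / 4058.207424 = 4.234934
|P − Q| = √((36.483914 − 11.810)² + (4.234934 − -12.811)²) = 29.989430

29.989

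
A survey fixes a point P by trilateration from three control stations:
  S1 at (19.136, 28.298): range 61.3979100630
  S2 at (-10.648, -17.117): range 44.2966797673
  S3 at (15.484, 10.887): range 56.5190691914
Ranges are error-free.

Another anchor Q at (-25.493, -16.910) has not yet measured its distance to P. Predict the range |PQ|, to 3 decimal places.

eq1: (x − 19.136)² + (y − 28.298)² = 61.3979100630²
eq2: (x + 10.648)² + (y + 17.117)² = 44.2966797673²
eq3: (x − 15.484)² + (y − 10.887)² = 56.5190691914²
eq2−eq1, eq2−eq3 (x²,y² cancel):
  59.568·x + 90.830·y = -1046.915815
  52.264·x + 56.008·y = -1280.299912
det = 59.568·56.008 − 90.830·52.264 = -1410.854576
x = (-1046.915815·56.008 − 90.830·-1280.299912) / -1410.854576 = -40.864580
y = (59.568·-1280.299912 − -1046.915815·52.264) / -1410.854576 = 15.273649
|P − Q| = √((-40.864580 − -25.493)² + (15.273649 − -16.910)²) = 35.666128

35.666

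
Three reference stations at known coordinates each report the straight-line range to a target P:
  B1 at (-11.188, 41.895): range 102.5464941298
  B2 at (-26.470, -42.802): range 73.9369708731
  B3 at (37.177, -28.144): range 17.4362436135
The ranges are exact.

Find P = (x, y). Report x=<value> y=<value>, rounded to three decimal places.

x=47.465 y=-42.222

eq1: (x + 11.188)² + (y − 41.895)² = 102.5464941298²
eq2: (x + 26.470)² + (y + 42.802)² = 73.9369708731²
eq3: (x − 37.177)² + (y + 28.144)² = 17.4362436135²
eq2−eq1, eq2−eq3 (x²,y² cancel):
  30.564·x + 169.394·y = -5701.417531
  127.294·x + 29.316·y = 4804.195032
det = 30.564·29.316 − 169.394·127.294 = -20666.825612
x = (-5701.417531·29.316 − 169.394·4804.195032) / -20666.825612 = 47.464695
y = (30.564·4804.195032 − -5701.417531·127.294) / -20666.825612 = -42.221852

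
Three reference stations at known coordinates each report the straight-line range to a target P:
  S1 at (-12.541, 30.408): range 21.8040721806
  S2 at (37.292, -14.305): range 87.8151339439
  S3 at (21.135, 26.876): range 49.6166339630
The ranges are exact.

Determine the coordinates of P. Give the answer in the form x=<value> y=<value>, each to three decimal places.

eq1: (x + 12.541)² + (y − 30.408)² = 21.8040721806²
eq2: (x − 37.292)² + (y + 14.305)² = 87.8151339439²
eq3: (x − 21.135)² + (y − 26.876)² = 49.6166339630²
eq2−eq3, eq2−eq1 (x²,y² cancel):
  -32.314·x + 82.362·y = 4823.368696
  -99.666·x + 89.426·y = 6722.677042
det = -32.314·89.426 − 82.362·-99.666 = 5318.979328
x = (4823.368696·89.426 − 82.362·6722.677042) / 5318.979328 = -23.004142
y = (-32.314·6722.677042 − 4823.368696·-99.666) / 5318.979328 = 49.537564

x=-23.004 y=49.538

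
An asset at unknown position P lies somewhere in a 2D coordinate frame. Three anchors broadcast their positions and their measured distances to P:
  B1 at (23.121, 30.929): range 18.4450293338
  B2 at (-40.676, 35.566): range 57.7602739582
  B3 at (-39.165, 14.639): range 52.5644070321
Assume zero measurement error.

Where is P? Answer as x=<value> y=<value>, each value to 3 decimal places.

x=13.396 y=15.256

eq1: (x − 23.121)² + (y − 30.929)² = 18.4450293338²
eq2: (x + 40.676)² + (y − 35.566)² = 57.7602739582²
eq3: (x + 39.165)² + (y − 14.639)² = 52.5644070321²
eq2−eq3, eq2−eq1 (x²,y² cancel):
  3.022·x − 41.854·y = -598.047425
  127.594·x − 9.274·y = 1567.736491
det = 3.022·-9.274 − -41.854·127.594 = 5312.293248
x = (-598.047425·-9.274 − -41.854·1567.736491) / 5312.293248 = 13.395784
y = (3.022·1567.736491 − -598.047425·127.594) / 5312.293248 = 15.256116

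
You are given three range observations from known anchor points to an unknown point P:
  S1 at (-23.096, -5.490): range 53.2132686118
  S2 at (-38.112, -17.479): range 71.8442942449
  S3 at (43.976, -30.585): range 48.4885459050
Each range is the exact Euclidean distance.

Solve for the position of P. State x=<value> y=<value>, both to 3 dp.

eq1: (x + 23.096)² + (y + 5.490)² = 53.2132686118²
eq2: (x + 38.112)² + (y + 17.479)² = 71.8442942449²
eq3: (x − 43.976)² + (y + 30.585)² = 48.4885459050²
eq3−eq1, eq3−eq2 (x²,y² cancel):
  -134.144·x + 50.190·y = -2786.278357
  -164.176·x + 26.212·y = -3921.754348
det = -134.144·26.212 − 50.190·-164.176 = 4723.810912
x = (-2786.278357·26.212 − 50.190·-3921.754348) / 4723.810912 = 26.207425
y = (-134.144·-3921.754348 − -2786.278357·-164.176) / 4723.810912 = 14.530594

x=26.207 y=14.531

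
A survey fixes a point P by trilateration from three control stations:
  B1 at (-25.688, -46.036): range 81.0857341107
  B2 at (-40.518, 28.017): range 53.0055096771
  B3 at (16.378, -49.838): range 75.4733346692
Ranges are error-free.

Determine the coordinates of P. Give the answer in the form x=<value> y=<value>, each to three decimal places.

eq1: (x + 25.688)² + (y + 46.036)² = 81.0857341107²
eq2: (x + 40.518)² + (y − 28.017)² = 53.0055096771²
eq3: (x − 16.378)² + (y + 49.838)² = 75.4733346692²
eq1−eq3, eq1−eq2 (x²,y² cancel):
  84.132·x − 7.604·y = 851.550518
  -29.660·x + 148.106·y = 3412.786193
det = 84.132·148.106 − -7.604·-29.660 = 12234.919352
x = (851.550518·148.106 − -7.604·3412.786193) / 12234.919352 = 12.429225
y = (84.132·3412.786193 − 851.550518·-29.660) / 12234.919352 = 25.531964

x=12.429 y=25.532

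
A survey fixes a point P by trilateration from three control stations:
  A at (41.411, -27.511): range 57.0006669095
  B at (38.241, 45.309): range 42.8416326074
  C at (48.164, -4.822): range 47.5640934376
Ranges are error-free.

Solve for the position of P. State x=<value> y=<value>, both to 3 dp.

eq1: (x − 41.411)² + (y + 27.511)² = 57.0006669095²
eq2: (x − 38.241)² + (y − 45.309)² = 42.8416326074²
eq3: (x − 48.164)² + (y + 4.822)² = 47.5640934376²
eq2−eq1, eq2−eq3 (x²,y² cancel):
  6.340·x − 145.640·y = -2457.224064
  19.846·x − 100.262·y = -1599.194482
det = 6.340·-100.262 − -145.640·19.846 = 2254.710360
x = (-2457.224064·-100.262 − -145.640·-1599.194482) / 2254.710360 = 5.969509
y = (6.340·-1599.194482 − -2457.224064·19.846) / 2254.710360 = 17.131768

x=5.970 y=17.132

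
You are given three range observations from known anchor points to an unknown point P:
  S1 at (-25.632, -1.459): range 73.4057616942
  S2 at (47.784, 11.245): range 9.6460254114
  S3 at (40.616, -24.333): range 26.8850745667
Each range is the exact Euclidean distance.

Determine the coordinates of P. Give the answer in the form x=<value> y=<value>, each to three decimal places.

eq1: (x + 25.632)² + (y + 1.459)² = 73.4057616942²
eq2: (x − 47.784)² + (y − 11.245)² = 9.6460254114²
eq3: (x − 40.616)² + (y + 24.333)² = 26.8850745667²
eq2−eq3, eq2−eq1 (x²,y² cancel):
  -14.336·x − 71.156·y = -797.767764
  -146.832·x − 25.408·y = -7045.992620
det = -14.336·-25.408 − -71.156·-146.832 = -10083.728704
x = (-797.767764·-25.408 − -71.156·-7045.992620) / -10083.728704 = 47.710027
y = (-14.336·-7045.992620 − -797.767764·-146.832) / -10083.728704 = 1.599258

x=47.710 y=1.599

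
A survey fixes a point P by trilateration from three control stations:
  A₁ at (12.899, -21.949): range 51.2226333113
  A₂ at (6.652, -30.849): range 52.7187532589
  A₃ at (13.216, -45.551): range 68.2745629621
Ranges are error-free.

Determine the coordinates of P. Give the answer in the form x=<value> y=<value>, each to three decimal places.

x=-28.018 y=8.865

eq1: (x − 12.899)² + (y + 21.949)² = 51.2226333113²
eq2: (x − 6.652)² + (y + 30.849)² = 52.7187532589²
eq3: (x − 13.216)² + (y + 45.551)² = 68.2745629621²
eq2−eq3, eq2−eq1 (x²,y² cancel):
  13.128·x − 29.404·y = -628.502650
  12.494·x + 17.800·y = -192.258321
det = 13.128·17.800 − -29.404·12.494 = 601.051976
x = (-628.502650·17.800 − -29.404·-192.258321) / 601.051976 = -28.018394
y = (13.128·-192.258321 − -628.502650·12.494) / 601.051976 = 8.865365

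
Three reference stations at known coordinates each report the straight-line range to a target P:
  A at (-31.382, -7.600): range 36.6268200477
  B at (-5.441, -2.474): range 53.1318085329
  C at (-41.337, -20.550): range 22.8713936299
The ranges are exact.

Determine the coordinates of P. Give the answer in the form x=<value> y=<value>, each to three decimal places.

eq1: (x + 31.382)² + (y + 7.600)² = 36.6268200477²
eq2: (x + 5.441)² + (y + 2.474)² = 53.1318085329²
eq3: (x + 41.337)² + (y + 20.550)² = 22.8713936299²
eq3−eq1, eq3−eq2 (x²,y² cancel):
  19.910·x + 25.900·y = -1906.883445
  71.792·x + 36.152·y = -4395.213343
det = 19.910·36.152 − 25.900·71.792 = -1139.626480
x = (-1906.883445·36.152 − 25.900·-4395.213343) / -1139.626480 = -39.397448
y = (19.910·-4395.213343 − -1906.883445·71.792) / -1139.626480 = -43.339006

x=-39.397 y=-43.339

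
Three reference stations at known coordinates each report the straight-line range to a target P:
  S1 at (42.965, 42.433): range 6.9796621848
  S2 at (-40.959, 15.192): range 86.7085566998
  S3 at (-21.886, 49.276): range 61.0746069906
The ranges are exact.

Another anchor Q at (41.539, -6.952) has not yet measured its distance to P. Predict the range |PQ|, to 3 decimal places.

eq1: (x − 42.965)² + (y − 42.433)² = 6.9796621848²
eq2: (x + 40.959)² + (y − 15.192)² = 86.7085566998²
eq3: (x + 21.886)² + (y − 49.276)² = 61.0746069906²
eq3−eq1, eq3−eq2 (x²,y² cancel):
  129.702·x − 13.686·y = 4420.821477
  -38.146·x − 68.168·y = -4786.950813
det = 129.702·-68.168 − -13.686·-38.146 = -9363.592092
x = (4420.821477·-68.168 − -13.686·-4786.950813) / -9363.592092 = 39.180772
y = (129.702·-4786.950813 − 4420.821477·-38.146) / -9363.592092 = 48.297751
|P − Q| = √((39.180772 − 41.539)² + (48.297751 − -6.952)²) = 55.300056

55.300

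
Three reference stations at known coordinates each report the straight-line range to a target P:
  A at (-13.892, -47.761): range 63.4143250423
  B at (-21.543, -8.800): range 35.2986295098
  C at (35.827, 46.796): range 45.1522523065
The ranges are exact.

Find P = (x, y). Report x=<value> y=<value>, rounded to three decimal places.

eq1: (x + 13.892)² + (y + 47.761)² = 63.4143250423²
eq2: (x + 21.543)² + (y + 8.800)² = 35.2986295098²
eq3: (x − 35.827)² + (y − 46.796)² = 45.1522523065²
eq1−eq3, eq1−eq2 (x²,y² cancel):
  99.438·x + 189.114·y = 2981.989492
  -15.302·x + 77.922·y = 842.823439
det = 99.438·77.922 − 189.114·-15.302 = 10642.230264
x = (2981.989492·77.922 − 189.114·842.823439) / 10642.230264 = 6.856915
y = (99.438·842.823439 − 2981.989492·-15.302) / 10642.230264 = 12.162778

x=6.857 y=12.163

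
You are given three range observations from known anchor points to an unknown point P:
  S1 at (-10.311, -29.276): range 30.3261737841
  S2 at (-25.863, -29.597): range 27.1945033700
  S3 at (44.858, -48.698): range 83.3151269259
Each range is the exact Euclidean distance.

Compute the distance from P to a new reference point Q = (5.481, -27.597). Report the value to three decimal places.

39.088

eq1: (x + 10.311)² + (y + 29.276)² = 30.3261737841²
eq2: (x + 25.863)² + (y + 29.597)² = 27.1945033700²
eq3: (x − 44.858)² + (y + 48.698)² = 83.3151269259²
eq1−eq3, eq1−eq2 (x²,y² cancel):
  110.338·x − 38.844·y = -2601.399087
  -31.104·x − 0.642·y = 761.612084
det = 110.338·-0.642 − -38.844·-31.104 = -1279.040772
x = (-2601.399087·-0.642 − -38.844·761.612084) / -1279.040772 = -24.435623
y = (110.338·761.612084 − -2601.399087·-31.104) / -1279.040772 = -2.439982
|P − Q| = √((-24.435623 − 5.481)² + (-2.439982 − -27.597)²) = 39.088104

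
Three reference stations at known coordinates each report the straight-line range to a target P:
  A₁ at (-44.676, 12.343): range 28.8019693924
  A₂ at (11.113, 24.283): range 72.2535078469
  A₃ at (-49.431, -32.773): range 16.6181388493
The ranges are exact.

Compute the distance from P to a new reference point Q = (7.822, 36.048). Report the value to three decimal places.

eq1: (x + 44.676)² + (y − 12.343)² = 28.8019693924²
eq2: (x − 11.113)² + (y − 24.283)² = 72.2535078469²
eq3: (x + 49.431)² + (y + 32.773)² = 16.6181388493²
eq2−eq3, eq2−eq1 (x²,y² cancel):
  -121.088·x − 114.112·y = 7748.737289
  -111.578·x − 23.880·y = 5826.147722
det = -121.088·-23.880 − -114.112·-111.578 = -9840.807296
x = (7748.737289·-23.880 − -114.112·5826.147722) / -9840.807296 = -48.755504
y = (-121.088·5826.147722 − 7748.737289·-111.578) / -9840.807296 = -16.168596
|P − Q| = √((-48.755504 − 7.822)² + (-16.168596 − 36.048)²) = 76.990823

76.991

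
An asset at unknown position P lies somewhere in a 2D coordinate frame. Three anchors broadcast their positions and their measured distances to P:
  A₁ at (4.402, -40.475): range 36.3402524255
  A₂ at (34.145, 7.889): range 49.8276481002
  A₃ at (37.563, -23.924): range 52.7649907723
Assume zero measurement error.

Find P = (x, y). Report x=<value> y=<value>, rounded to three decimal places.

eq1: (x − 4.402)² + (y + 40.475)² = 36.3402524255²
eq2: (x − 34.145)² + (y − 7.889)² = 49.8276481002²
eq3: (x − 37.563)² + (y + 23.924)² = 52.7649907723²
eq2−eq3, eq2−eq1 (x²,y² cancel):
  6.836·x − 63.626·y = 453.869663
  -59.486·x − 96.728·y = 1591.666452
det = 6.836·-96.728 − -63.626·-59.486 = -4446.088844
x = (453.869663·-96.728 − -63.626·1591.666452) / -4446.088844 = -12.903355
y = (6.836·1591.666452 − 453.869663·-59.486) / -4446.088844 = -8.519740

x=-12.903 y=-8.520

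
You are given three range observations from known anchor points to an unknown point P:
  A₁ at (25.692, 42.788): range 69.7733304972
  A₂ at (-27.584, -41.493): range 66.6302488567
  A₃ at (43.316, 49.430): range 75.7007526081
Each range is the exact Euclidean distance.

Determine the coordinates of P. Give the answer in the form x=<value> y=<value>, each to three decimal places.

eq1: (x − 25.692)² + (y − 42.788)² = 69.7733304972²
eq2: (x + 27.584)² + (y + 41.493)² = 66.6302488567²
eq3: (x − 43.316)² + (y − 49.430)² = 75.7007526081²
eq1−eq2, eq1−eq3 (x²,y² cancel):
  -106.552·x − 168.562·y = 420.381883
  35.248·x + 13.284·y = 966.422651
det = -106.552·13.284 − -168.562·35.248 = 4526.036608
x = (420.381883·13.284 − -168.562·966.422651) / 4526.036608 = 37.226055
y = (-106.552·966.422651 − 420.381883·35.248) / 4526.036608 = -26.025394

x=37.226 y=-26.025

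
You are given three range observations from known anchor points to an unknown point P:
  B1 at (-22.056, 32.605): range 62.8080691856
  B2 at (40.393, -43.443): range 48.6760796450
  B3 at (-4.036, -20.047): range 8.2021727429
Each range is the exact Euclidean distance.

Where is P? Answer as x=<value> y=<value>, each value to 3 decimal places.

eq1: (x + 22.056)² + (y − 32.605)² = 62.8080691856²
eq2: (x − 40.393)² + (y + 43.443)² = 48.6760796450²
eq3: (x + 4.036)² + (y + 20.047)² = 8.2021727429²
eq3−eq1, eq3−eq2 (x²,y² cancel):
  -36.040·x + 105.304·y = -2746.196261
  88.858·x − 46.792·y = 798.632101
det = -36.040·-46.792 − 105.304·88.858 = -7670.719152
x = (-2746.196261·-46.792 − 105.304·798.632101) / -7670.719152 = -5.788357
y = (-36.040·798.632101 − -2746.196261·88.858) / -7670.719152 = -28.059795

x=-5.788 y=-28.060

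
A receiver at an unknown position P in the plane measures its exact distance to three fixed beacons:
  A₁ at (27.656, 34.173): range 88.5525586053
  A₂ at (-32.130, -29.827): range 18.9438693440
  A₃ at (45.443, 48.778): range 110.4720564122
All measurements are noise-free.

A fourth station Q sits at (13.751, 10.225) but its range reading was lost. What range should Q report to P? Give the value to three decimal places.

eq1: (x − 27.656)² + (y − 34.173)² = 88.5525586053²
eq2: (x + 32.130)² + (y + 29.827)² = 18.9438693440²
eq3: (x − 45.443)² + (y − 48.778)² = 110.4720564122²
eq2−eq3, eq2−eq1 (x²,y² cancel):
  155.146·x + 157.210·y = -9322.832358
  119.572·x + 128.000·y = -7472.024014
det = 155.146·128.000 − 157.210·119.572 = 1060.773880
x = (-9322.832358·128.000 − 157.210·-7472.024014) / 1060.773880 = -17.577400
y = (155.146·-7472.024014 − -9322.832358·119.572) / 1060.773880 = -41.955150
|P − Q| = √((-17.577400 − 13.751)² + (-41.955150 − 10.225)²) = 60.862440

60.862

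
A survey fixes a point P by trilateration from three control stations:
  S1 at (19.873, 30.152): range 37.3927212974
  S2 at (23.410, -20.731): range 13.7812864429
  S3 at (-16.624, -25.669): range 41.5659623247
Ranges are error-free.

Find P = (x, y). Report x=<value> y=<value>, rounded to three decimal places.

x=20.630 y=-7.233

eq1: (x − 19.873)² + (y − 30.152)² = 37.3927212974²
eq2: (x − 23.410)² + (y + 20.731)² = 13.7812864429²
eq3: (x + 16.624)² + (y + 25.669)² = 41.5659623247²
eq1−eq3, eq1−eq2 (x²,y² cancel):
  -72.994·x − 111.642·y = -698.337914
  7.074·x − 101.766·y = 882.014978
det = -72.994·-101.766 − -111.642·7.074 = 8218.062912
x = (-698.337914·-101.766 − -111.642·882.014978) / 8218.062912 = 20.629797
y = (-72.994·882.014978 − -698.337914·7.074) / 8218.062912 = -7.233062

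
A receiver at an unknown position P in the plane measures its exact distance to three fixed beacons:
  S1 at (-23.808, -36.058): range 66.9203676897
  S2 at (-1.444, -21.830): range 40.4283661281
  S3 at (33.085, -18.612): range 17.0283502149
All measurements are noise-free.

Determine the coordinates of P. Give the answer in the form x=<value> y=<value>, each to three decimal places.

eq1: (x + 23.808)² + (y + 36.058)² = 66.9203676897²
eq2: (x + 1.444)² + (y + 21.830)² = 40.4283661281²
eq3: (x − 33.085)² + (y + 18.612)² = 17.0283502149²
eq3−eq1, eq3−eq2 (x²,y² cancel):
  -113.786·x − 34.892·y = -3762.394442
  -69.058·x − 6.436·y = -2306.877810
det = -113.786·-6.436 − -34.892·-69.058 = -1677.245040
x = (-3762.394442·-6.436 − -34.892·-2306.877810) / -1677.245040 = 33.553123
y = (-113.786·-2306.877810 − -3762.394442·-69.058) / -1677.245040 = -1.590086

x=33.553 y=-1.590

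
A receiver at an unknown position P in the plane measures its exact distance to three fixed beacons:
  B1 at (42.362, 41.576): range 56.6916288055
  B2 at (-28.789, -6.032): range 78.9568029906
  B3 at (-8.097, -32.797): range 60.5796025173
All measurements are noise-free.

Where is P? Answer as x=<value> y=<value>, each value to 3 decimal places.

eq1: (x − 42.362)² + (y − 41.576)² = 56.6916288055²
eq2: (x + 28.789)² + (y + 6.032)² = 78.9568029906²
eq3: (x + 8.097)² + (y + 32.797)² = 60.5796025173²
eq3−eq1, eq3−eq2 (x²,y² cancel):
  100.918·x + 148.746·y = 2837.845667
  -41.384·x + 53.530·y = -2840.301570
det = 100.918·53.530 − 148.746·-41.384 = 11557.845004
x = (2837.845667·53.530 − 148.746·-2840.301570) / 11557.845004 = 49.697273
y = (100.918·-2840.301570 − 2837.845667·-41.384) / 11557.845004 = -14.639074

x=49.697 y=-14.639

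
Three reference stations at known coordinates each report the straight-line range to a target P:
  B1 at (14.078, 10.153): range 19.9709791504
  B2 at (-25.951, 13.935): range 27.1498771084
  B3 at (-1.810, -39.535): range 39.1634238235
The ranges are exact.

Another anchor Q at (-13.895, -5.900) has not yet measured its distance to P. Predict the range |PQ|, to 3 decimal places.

eq1: (x − 14.078)² + (y − 10.153)² = 19.9709791504²
eq2: (x + 25.951)² + (y − 13.935)² = 27.1498771084²
eq3: (x + 1.810)² + (y + 39.535)² = 39.1634238235²
eq1−eq2, eq1−eq3 (x²,y² cancel):
  -80.058·x + 7.564·y = 228.089314
  -31.776·x − 99.376·y = 130.085075
det = -80.058·-99.376 − 7.564·-31.776 = 8196.197472
x = (228.089314·-99.376 − 7.564·130.085075) / 8196.197472 = -2.885554
y = (-80.058·130.085075 − 228.089314·-31.776) / 8196.197472 = -0.386348
|P − Q| = √((-2.885554 − -13.895)² + (-0.386348 − -5.900)²) = 12.312931

12.313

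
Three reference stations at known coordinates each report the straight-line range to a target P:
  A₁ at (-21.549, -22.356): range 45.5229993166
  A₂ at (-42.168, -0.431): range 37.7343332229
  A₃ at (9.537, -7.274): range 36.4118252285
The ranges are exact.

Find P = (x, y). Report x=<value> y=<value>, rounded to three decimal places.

x=-11.927 y=22.139

eq1: (x + 21.549)² + (y + 22.356)² = 45.5229993166²
eq2: (x + 42.168)² + (y + 0.431)² = 37.7343332229²
eq3: (x − 9.537)² + (y + 7.274)² = 36.4118252285²
eq2−eq1, eq2−eq3 (x²,y² cancel):
  41.238·x − 43.850·y = -1462.639411
  103.410·x − 13.686·y = -1536.401653
det = 41.238·-13.686 − -43.850·103.410 = 3970.145232
x = (-1462.639411·-13.686 − -43.850·-1536.401653) / 3970.145232 = -11.927405
y = (41.238·-1536.401653 − -1462.639411·103.410) / 3970.145232 = 22.138588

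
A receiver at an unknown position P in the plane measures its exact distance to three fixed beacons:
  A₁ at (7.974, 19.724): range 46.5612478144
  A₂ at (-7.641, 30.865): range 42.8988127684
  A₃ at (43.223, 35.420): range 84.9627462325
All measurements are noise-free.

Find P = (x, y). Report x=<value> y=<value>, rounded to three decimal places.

eq1: (x − 7.974)² + (y − 19.724)² = 46.5612478144²
eq2: (x + 7.641)² + (y − 30.865)² = 42.8988127684²
eq3: (x − 43.223)² + (y − 35.420)² = 84.9627462325²
eq2−eq1, eq2−eq3 (x²,y² cancel):
  31.230·x − 22.282·y = -886.053915
  101.728·x + 9.110·y = -3266.589087
det = 31.230·9.110 − -22.282·101.728 = 2551.208596
x = (-886.053915·9.110 − -22.282·-3266.589087) / 2551.208596 = -31.694033
y = (31.230·-3266.589087 − -886.053915·101.728) / 2551.208596 = -4.656258

x=-31.694 y=-4.656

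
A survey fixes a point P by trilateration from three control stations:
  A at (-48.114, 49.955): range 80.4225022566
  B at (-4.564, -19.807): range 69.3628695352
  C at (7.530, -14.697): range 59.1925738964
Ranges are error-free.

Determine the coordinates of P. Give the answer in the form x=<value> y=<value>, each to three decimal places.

x=31.610 y=39.376

eq1: (x + 48.114)² + (y − 49.955)² = 80.4225022566²
eq2: (x + 4.564)² + (y + 19.807)² = 69.3628695352²
eq3: (x − 7.530)² + (y + 14.697)² = 59.1925738964²
eq2−eq1, eq2−eq3 (x²,y² cancel):
  -87.100·x + 139.524·y = 2740.740477
  24.188·x + 10.220·y = 1167.002230
det = -87.100·10.220 − 139.524·24.188 = -4264.968512
x = (2740.740477·10.220 − 139.524·1167.002230) / -4264.968512 = 31.609718
y = (-87.100·1167.002230 − 2740.740477·24.188) / -4264.968512 = 39.376358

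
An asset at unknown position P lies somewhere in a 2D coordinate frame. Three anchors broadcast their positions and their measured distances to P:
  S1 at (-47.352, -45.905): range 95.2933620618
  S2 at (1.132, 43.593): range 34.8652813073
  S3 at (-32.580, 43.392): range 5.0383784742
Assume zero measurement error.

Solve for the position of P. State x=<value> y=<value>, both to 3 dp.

x=-33.406 y=48.362

eq1: (x + 47.352)² + (y + 45.905)² = 95.2933620618²
eq2: (x − 1.132)² + (y − 43.593)² = 34.8652813073²
eq3: (x + 32.580)² + (y − 43.392)² = 5.0383784742²
eq3−eq2, eq3−eq1 (x²,y² cancel):
  67.424·x + 0.402·y = -2232.893574
  -29.544·x − 178.594·y = -7650.280730
det = 67.424·-178.594 − 0.402·-29.544 = -12029.645168
x = (-2232.893574·-178.594 − 0.402·-7650.280730) / -12029.645168 = -33.405541
y = (67.424·-7650.280730 − -2232.893574·-29.544) / -12029.645168 = 48.362286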